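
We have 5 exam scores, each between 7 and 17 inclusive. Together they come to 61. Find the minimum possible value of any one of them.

To make one score as small as possible, make the other 4 as large as possible.
The other 4 can take up 4 × 17 = 68 ≥ 61 − 7, so one score can sit at its floor of 7.
Achievable: one at 7 and the other 4 totalling 54, which fits since 4 × 7 ≤ 54 ≤ 4 × 17.

7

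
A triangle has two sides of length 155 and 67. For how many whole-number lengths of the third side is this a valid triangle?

The triangle inequality gives |155 − 67| < c < 155 + 67, i.e. 88 < c < 222.
So c can be any integer from 89 to 221: 133 values.

133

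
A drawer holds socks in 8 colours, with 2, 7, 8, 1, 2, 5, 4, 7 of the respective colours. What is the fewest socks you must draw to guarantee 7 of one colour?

33

In the worst case you take as many as possible of each colour without reaching 7: 2 + 6 + 6 + 1 + 2 + 5 + 4 + 6 = 32.
The next one must give 7 of some colour, so 32 + 1 = 33.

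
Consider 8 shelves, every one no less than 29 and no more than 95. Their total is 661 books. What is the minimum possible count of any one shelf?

To make one shelf as small as possible, make the other 7 as large as possible.
The other 7 can take up 7 × 95 = 665 ≥ 661 − 29, so one shelf can sit at its floor of 29.
Achievable: one at 29 and the other 7 totalling 632, which fits since 7 × 29 ≤ 632 ≤ 7 × 95.

29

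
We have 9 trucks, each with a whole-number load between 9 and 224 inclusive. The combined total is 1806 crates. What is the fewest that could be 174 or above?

Suppose at most 9 − j of them reach 174; then j values are ≤ 173 and the rest ≤ 224.
The total is then ≤ 173·j + 224·(9 − j) = 2016 − 51j. For this to be ≥ 1806 we need j ≤ 4, so at least 9 − 4 = 5 must reach 174.
Exactly 5 works: 5 values at 224 and 4 at 173 total 1812; lower one of the high values by 6 (still ≥ 174) to hit 1806.

5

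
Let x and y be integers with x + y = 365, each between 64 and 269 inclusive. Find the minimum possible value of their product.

For a fixed sum, xy is smallest when x and y are as far apart as possible.
At the endpoint x = 96, y = 365 − 96 = 269, so xy = 96 × 269 = 25824.

25824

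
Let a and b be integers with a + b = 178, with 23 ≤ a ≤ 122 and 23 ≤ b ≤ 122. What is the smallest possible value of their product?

6832

ab = a(178 − a) is concave in a, so over [56, 122] it is minimized at an endpoint.
At the endpoint a = 56, b = 178 − 56 = 122, so ab = 56 × 122 = 6832.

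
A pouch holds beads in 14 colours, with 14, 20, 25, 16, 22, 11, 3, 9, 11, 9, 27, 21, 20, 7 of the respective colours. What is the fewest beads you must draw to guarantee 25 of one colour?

In the worst case you take as many as possible of each colour without reaching 25: 14 + 20 + 24 + 16 + 22 + 11 + 3 + 9 + 11 + 9 + 24 + 21 + 20 + 7 = 211.
The next one must give 25 of some colour, so 211 + 1 = 212.

212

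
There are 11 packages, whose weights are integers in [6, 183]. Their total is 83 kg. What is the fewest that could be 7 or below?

3

If only k of them are at most 7, the other 11 − k are at least 8, so the total is at least (11 − k)·8 + k·6.
This is ≤ 83, so (11 − k)·8 + 6k ≤ 83, which gives k ≥ 3.
Exactly 3 works: 3 values at 6 and 8 at 8 total 82; raise one of the low values by 1 (still ≤ 7) to hit 83.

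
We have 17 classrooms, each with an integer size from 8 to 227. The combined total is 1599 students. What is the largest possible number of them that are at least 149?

With k values at 149 or above and the rest at least 8, the sum is at least 136 + 141k.
Since the sum is 1599, we need 141k ≤ 1463, i.e. k ≤ 10.
k = 10 is achieved by 10 values at 149 and 7 at 8, total 1546; add 53 to one value (staying below 149) to reach 1599.

10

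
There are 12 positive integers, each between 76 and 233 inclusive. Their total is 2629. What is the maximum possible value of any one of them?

233

To make one integer as large as possible, make the other 11 as small as possible.
The other 11 contribute at least 11 × 76 = 836, leaving at most 2629 − 836 = 1793.
But each integer is capped at 233, so the maximum is 233.
Achievable: one at 233 and the other 11 totalling 2396, which fits since 11 × 76 ≤ 2396 ≤ 11 × 233.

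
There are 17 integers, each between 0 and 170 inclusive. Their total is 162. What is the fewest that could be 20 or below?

If only k of them are at most 20, the other 17 − k are at least 21, so the total is at least (17 − k)·21 + k·0.
This is ≤ 162, so (17 − k)·21 + 0k ≤ 162, which gives k ≥ 10.
Exactly 10 works: 10 values at 0 and 7 at 21 total 147; raise one of the low values by 15 (still ≤ 20) to hit 162.

10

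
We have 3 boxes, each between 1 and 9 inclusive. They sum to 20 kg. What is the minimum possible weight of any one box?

2

To make one box as small as possible, make the other 2 as large as possible.
The other 2 contribute at most 2 × 9 = 18, leaving at least 20 − 18 = 2.
Since 2 ≥ 1, this is achievable: one at 2 and 2 at 9.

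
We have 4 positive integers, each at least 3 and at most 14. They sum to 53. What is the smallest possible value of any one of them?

Minimizing one value means maximizing the remaining 3.
The other 3 contribute at most 3 × 14 = 42, leaving at least 53 − 42 = 11.
Since 11 ≥ 3, this is achievable: one at 11 and 3 at 14.

11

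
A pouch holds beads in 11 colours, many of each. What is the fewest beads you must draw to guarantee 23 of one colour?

243

In the worst case you draw 22 of each of the 11 colours: 11 × 22 = 242.
One more forces 23 of some colour, so 242 + 1 = 243.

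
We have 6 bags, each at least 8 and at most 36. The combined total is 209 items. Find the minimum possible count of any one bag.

29

To make one bag as small as possible, make the other 5 as large as possible.
The other 5 contribute at most 5 × 36 = 180, leaving at least 209 − 180 = 29.
Since 29 ≥ 8, this is achievable: one at 29 and 5 at 36.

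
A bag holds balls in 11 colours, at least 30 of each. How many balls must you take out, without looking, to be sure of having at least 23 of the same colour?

In the worst case you draw 22 of each of the 11 colours: 11 × 22 = 242.
One more forces 23 of some colour, so 242 + 1 = 243.

243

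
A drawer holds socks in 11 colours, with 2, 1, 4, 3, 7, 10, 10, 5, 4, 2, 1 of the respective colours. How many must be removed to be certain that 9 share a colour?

In the worst case you take as many as possible of each colour without reaching 9: 2 + 1 + 4 + 3 + 7 + 8 + 8 + 5 + 4 + 2 + 1 = 45.
The next one must give 9 of some colour, so 45 + 1 = 46.

46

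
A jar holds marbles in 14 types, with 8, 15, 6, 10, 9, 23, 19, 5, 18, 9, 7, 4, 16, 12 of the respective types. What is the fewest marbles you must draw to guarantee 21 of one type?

In the worst case you take as many as possible of each type without reaching 21: 8 + 15 + 6 + 10 + 9 + 20 + 19 + 5 + 18 + 9 + 7 + 4 + 16 + 12 = 158.
The next one must give 21 of some type, so 158 + 1 = 159.

159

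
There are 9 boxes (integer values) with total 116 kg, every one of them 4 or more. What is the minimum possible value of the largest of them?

The 9 values sum to 116, so their maximum is at least ⌈116/9⌉ = 13.
Equality holds with 8 values of 13 and 1 value of 12.

13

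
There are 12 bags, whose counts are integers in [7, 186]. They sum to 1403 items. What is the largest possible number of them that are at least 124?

11

With k values at 124 or above and the rest at least 7, the sum is at least 84 + 117k.
Since the sum is 1403, we need 117k ≤ 1319, i.e. k ≤ 11.
k = 11 is achieved by 11 values at 124 and 1 at 7, total 1371; add 32 to one value (staying below 124) to reach 1403.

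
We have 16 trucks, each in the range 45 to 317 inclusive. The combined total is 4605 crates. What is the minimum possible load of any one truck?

45

To make one truck as small as possible, make the other 15 as large as possible.
The other 15 can take up 15 × 317 = 4755 ≥ 4605 − 45, so one truck can sit at its floor of 45.
Achievable: one at 45 and the other 15 totalling 4560, which fits since 15 × 45 ≤ 4560 ≤ 15 × 317.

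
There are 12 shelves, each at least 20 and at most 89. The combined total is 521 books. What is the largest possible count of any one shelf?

89

To make one shelf as large as possible, make the other 11 as small as possible.
The other 11 contribute at least 11 × 20 = 220, leaving at most 521 − 220 = 301.
But each shelf is capped at 89, so the maximum is 89.
Achievable: one at 89 and the other 11 totalling 432, which fits since 11 × 20 ≤ 432 ≤ 11 × 89.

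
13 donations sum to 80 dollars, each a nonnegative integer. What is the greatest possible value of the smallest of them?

6

The 13 values sum to 80, so their minimum is at most ⌊80/13⌋ = 6.
Taking 11 copies of 6 and 2 copies of 7 gives exactly 80, so 6 is attained.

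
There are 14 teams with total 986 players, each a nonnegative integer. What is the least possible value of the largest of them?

If every one of the 14 were at most 70, the total would be at most 14 × 70 = 980 < 986.
Equality holds with 6 values of 71 and 8 values of 70.

71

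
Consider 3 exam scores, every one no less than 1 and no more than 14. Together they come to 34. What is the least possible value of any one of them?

Minimizing one value means maximizing the remaining 2.
The other 2 contribute at most 2 × 14 = 28, leaving at least 34 − 28 = 6.
Since 6 ≥ 1, this is achievable: one at 6 and 2 at 14.

6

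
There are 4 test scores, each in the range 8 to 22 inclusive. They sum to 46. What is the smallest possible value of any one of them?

To make one score as small as possible, make the other 3 as large as possible.
The other 3 can take up 3 × 22 = 66 ≥ 46 − 8, so one score can sit at its floor of 8.
Achievable: one at 8 and the other 3 totalling 38, which fits since 3 × 8 ≤ 38 ≤ 3 × 22.

8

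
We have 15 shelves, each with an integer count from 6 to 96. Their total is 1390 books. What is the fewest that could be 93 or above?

Suppose at most 15 − j of them reach 93; then j values are ≤ 92 and the rest ≤ 96.
The total is then ≤ 92·j + 96·(15 − j) = 1440 − 4j. For this to be ≥ 1390 we need j ≤ 12, so at least 15 − 12 = 3 must reach 93.
Exactly 3 works: 3 values at 96 and 12 at 92 total 1392; lower one of the high values by 2 (still ≥ 93) to hit 1390.

3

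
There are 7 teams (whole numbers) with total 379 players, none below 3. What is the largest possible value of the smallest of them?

If every one of the 7 were at least 55, the total would be at least 7 × 55 = 385 > 379.
Achievable: 6 of them at 54 and 1 at 55 total 379.

54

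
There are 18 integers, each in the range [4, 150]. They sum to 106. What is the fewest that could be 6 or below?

7

If only k of them are at most 6, the other 18 − k are at least 7, so the total is at least (18 − k)·7 + k·4.
This is ≤ 106, so (18 − k)·7 + 4k ≤ 106, which gives k ≥ 7.
Exactly 7 works: 7 values at 4 and 11 at 7 total 105; raise one of the low values by 1 (still ≤ 6) to hit 106.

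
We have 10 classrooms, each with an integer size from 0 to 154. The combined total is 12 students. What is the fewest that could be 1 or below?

4

If only k of them are at most 1, the other 10 − k are at least 2, so the total is at least (10 − k)·2 + k·0.
This is ≤ 12, so (10 − k)·2 + 0k ≤ 12, which gives k ≥ 4.
Exactly 4 works: 4 values at 0 and 6 at 2 total 12.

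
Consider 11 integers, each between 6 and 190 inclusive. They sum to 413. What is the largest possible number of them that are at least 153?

With k values at 153 or above and the rest at least 6, the sum is at least 66 + 147k.
Since the sum is 413, we need 147k ≤ 347, i.e. k ≤ 2.
k = 2 is achieved by 2 values at 153 and 9 at 6, total 360; add 53 to one value (staying below 153) to reach 413.

2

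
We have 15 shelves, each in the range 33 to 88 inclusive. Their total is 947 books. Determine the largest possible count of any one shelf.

To make one shelf as large as possible, make the other 14 as small as possible.
The other 14 contribute at least 14 × 33 = 462, leaving at most 947 − 462 = 485.
But each shelf is capped at 88, so the maximum is 88.
Achievable: one at 88 and the other 14 totalling 859, which fits since 14 × 33 ≤ 859 ≤ 14 × 88.

88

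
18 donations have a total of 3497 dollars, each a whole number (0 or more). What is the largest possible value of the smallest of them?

194

If every one of the 18 were at least 195, the total would be at least 18 × 195 = 3510 > 3497.
Taking 13 copies of 194 and 5 copies of 195 gives exactly 3497, so 194 is attained.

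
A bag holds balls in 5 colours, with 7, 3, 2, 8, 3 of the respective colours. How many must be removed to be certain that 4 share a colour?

In the worst case you take as many as possible of each colour without reaching 4: 3 + 3 + 2 + 3 + 3 = 14.
The next one must give 4 of some colour, so 14 + 1 = 15.

15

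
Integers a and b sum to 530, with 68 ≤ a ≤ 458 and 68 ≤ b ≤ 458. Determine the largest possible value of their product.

With a + b fixed, ab peaks when the two are closest together.
Taking a = 265 and b = 265 (both in [68, 458]) gives ab = 70225.

70225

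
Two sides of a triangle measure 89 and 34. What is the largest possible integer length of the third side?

The third side must be less than 89 + 34 = 123.
The largest integer below 123 is 122.

122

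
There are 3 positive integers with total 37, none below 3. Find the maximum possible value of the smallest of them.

12

If every one of the 3 were at least 13, the total would be at least 3 × 13 = 39 > 37.
Equality holds with 2 values of 12 and 1 value of 13.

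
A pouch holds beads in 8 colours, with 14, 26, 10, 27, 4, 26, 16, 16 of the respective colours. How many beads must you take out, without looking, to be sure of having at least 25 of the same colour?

In the worst case you take as many as possible of each colour without reaching 25: 14 + 24 + 10 + 24 + 4 + 24 + 16 + 16 = 132.
The next one must give 25 of some colour, so 132 + 1 = 133.

133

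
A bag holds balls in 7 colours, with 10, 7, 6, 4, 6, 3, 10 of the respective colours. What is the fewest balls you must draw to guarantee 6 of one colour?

33

In the worst case you take as many as possible of each colour without reaching 6: 5 + 5 + 5 + 4 + 5 + 3 + 5 = 32.
The next one must give 6 of some colour, so 32 + 1 = 33.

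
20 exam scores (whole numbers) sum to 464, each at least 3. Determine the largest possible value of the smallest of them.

23

The average is 464/20 < 24, so some value is ≤ 23.
Achievable: 16 of them at 23 and 4 at 24 total 464.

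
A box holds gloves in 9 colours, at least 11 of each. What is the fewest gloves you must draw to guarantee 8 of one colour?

You could draw 7 of every colour without reaching 8 of any — 63 in all.
One more forces 8 of some colour, so 63 + 1 = 64.

64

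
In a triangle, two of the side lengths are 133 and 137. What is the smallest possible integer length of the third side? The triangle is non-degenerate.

The third side must exceed |133 − 137| = 4.
The smallest integer above 4 is 5.

5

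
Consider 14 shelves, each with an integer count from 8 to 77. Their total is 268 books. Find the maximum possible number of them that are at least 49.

If k of the values are ≥ 49, the total is ≥ 49k + 8(14 − k).
Setting 49k + 8(14 − k) ≤ 268 gives 41k ≤ 156, so k ≤ 3.
k = 3 is achieved by 3 values at 49 and 11 at 8, total 235; add 33 to one value (staying below 49) to reach 268.

3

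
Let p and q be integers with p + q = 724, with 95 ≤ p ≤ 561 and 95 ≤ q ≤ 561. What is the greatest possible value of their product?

With p + q fixed, pq peaks when the two are closest together.
Taking p = 362 and q = 362 (both in [95, 561]) gives pq = 131044.

131044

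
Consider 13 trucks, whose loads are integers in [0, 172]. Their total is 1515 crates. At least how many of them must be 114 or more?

Each value short of 114 is at most 113, costing at least 172 − 113 = 59 against the maximum total of 2236.
We can afford to lose at most 2236 − 1515 = 721, so at most ⌊721/59⌋ = 12 fall short, and at least 1 are ≥ 114.
Exactly 1 works: 1 value at 172 and 12 at 113 total 1528; lower one of the high values by 13 (still ≥ 114) to hit 1515.

1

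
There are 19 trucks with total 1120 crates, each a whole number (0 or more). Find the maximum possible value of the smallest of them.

58

The 19 values sum to 1120, so their minimum is at most ⌊1120/19⌋ = 58.
Taking 1 copy of 58 and 18 copies of 59 gives exactly 1120, so 58 is attained.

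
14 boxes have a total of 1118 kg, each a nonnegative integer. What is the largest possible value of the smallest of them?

79

If every one of the 14 were at least 80, the total would be at least 14 × 80 = 1120 > 1118.
Achievable: 2 of them at 79 and 12 at 80 total 1118.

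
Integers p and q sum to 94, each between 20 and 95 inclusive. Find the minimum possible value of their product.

For a fixed sum, pq is smallest when p and q are as far apart as possible.
The extreme feasible split is p = 20, q = 74, giving pq = 1480.

1480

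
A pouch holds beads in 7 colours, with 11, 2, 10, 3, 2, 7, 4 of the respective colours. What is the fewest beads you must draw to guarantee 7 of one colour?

In the worst case you take as many as possible of each colour without reaching 7: 6 + 2 + 6 + 3 + 2 + 6 + 4 = 29.
The next one must give 7 of some colour, so 29 + 1 = 30.

30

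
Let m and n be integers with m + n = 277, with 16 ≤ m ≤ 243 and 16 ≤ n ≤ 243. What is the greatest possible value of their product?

19182

mn = m(277 − m) is maximized when m is as near 277/2 as the bounds allow.
Taking m = 138 and n = 139 (both in [16, 243]) gives mn = 19182.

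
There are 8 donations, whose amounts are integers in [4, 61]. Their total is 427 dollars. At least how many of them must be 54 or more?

Each value short of 54 is at most 53, costing at least 61 − 53 = 8 against the maximum total of 488.
We can afford to lose at most 488 − 427 = 61, so at most ⌊61/8⌋ = 7 fall short, and at least 1 are ≥ 54.
Exactly 1 works: 1 value at 61 and 7 at 53 total 432; lower one of the high values by 5 (still ≥ 54) to hit 427.

1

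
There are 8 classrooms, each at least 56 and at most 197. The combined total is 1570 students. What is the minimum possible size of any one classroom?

191

Minimizing one value means maximizing the remaining 7.
The other 7 contribute at most 7 × 197 = 1379, leaving at least 1570 − 1379 = 191.
Since 191 ≥ 56, this is achievable: one at 191 and 7 at 197.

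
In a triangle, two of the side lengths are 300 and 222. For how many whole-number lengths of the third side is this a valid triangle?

The triangle inequality gives |300 − 222| < c < 300 + 222, i.e. 78 < c < 522.
So c can be any integer from 79 to 521: 443 values.

443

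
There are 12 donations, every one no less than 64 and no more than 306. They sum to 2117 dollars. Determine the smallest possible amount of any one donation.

64

To make one donation as small as possible, make the other 11 as large as possible.
The other 11 can take up 11 × 306 = 3366 ≥ 2117 − 64, so one donation can sit at its floor of 64.
Achievable: one at 64 and the other 11 totalling 2053, which fits since 11 × 64 ≤ 2053 ≤ 11 × 306.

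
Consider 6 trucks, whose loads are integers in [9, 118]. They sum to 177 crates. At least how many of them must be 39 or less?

If only k of them are at most 39, the other 6 − k are at least 40, so the total is at least (6 − k)·40 + k·9.
This is ≤ 177, so (6 − k)·40 + 9k ≤ 177, which gives k ≥ 3.
Exactly 3 works: 3 values at 9 and 3 at 40 total 147; raise one of the low values by 30 (still ≤ 39) to hit 177.

3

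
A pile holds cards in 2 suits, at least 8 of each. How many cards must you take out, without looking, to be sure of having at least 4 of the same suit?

7

You could draw 3 of every suit without reaching 4 of any — 6 in all.
One more forces 4 of some suit, so 6 + 1 = 7.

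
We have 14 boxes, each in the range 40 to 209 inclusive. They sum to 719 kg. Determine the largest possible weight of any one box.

199

Maximizing one value means minimizing the remaining 13.
The other 13 contribute at least 13 × 40 = 520, leaving at most 719 − 520 = 199.
Since 199 ≤ 209, this is achievable: one at 199 and 13 at 40.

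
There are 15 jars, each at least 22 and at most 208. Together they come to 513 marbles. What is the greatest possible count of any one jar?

Maximizing one value means minimizing the remaining 14.
The other 14 contribute at least 14 × 22 = 308, leaving at most 513 − 308 = 205.
Since 205 ≤ 208, this is achievable: one at 205 and 14 at 22.

205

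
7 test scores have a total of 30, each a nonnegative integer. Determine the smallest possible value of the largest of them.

5

If every one of the 7 were at most 4, the total would be at most 7 × 4 = 28 < 30.
Taking 5 copies of 4 and 2 copies of 5 gives exactly 30, so 5 is attained.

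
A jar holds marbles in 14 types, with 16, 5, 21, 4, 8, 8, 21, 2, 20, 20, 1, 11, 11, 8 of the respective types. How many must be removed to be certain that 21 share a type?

In the worst case you take as many as possible of each type without reaching 21: 16 + 5 + 20 + 4 + 8 + 8 + 20 + 2 + 20 + 20 + 1 + 11 + 11 + 8 = 154.
The next one must give 21 of some type, so 154 + 1 = 155.

155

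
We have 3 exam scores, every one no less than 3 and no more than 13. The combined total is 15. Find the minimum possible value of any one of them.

3

Minimizing one value means maximizing the remaining 2.
The other 2 can take up 2 × 13 = 26 ≥ 15 − 3, so one score can sit at its floor of 3.
Achievable: one at 3 and the other 2 totalling 12, which fits since 2 × 3 ≤ 12 ≤ 2 × 13.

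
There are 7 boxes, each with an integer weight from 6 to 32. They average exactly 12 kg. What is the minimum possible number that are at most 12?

The total is 7 × 12 = 84.
Let j be the number exceeding 12. Then the total is ≥ 13·j + 6·(7 − j) = 42 + 7j.
So 7j ≤ 42 and j ≤ 6; hence at least 7 − 6 = 1 are ≤ 12.
Exactly 1 works: 1 value at 6 and 6 at 13 total 84.

1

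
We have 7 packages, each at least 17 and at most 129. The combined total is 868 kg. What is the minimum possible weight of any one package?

94

Minimizing one value means maximizing the remaining 6.
The other 6 contribute at most 6 × 129 = 774, leaving at least 868 − 774 = 94.
Since 94 ≥ 17, this is achievable: one at 94 and 6 at 129.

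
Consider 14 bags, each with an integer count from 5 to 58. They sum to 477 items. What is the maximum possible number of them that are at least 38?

If k of the values are ≥ 38, the total is ≥ 38k + 5(14 − k).
Setting 38k + 5(14 − k) ≤ 477 gives 33k ≤ 407, so k ≤ 12.
k = 12 is achieved by 12 values at 38 and 2 at 5, total 466; add 11 to one value (staying below 38) to reach 477.

12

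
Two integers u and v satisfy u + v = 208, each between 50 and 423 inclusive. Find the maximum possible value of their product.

With u + v fixed, uv peaks when the two are closest together.
Taking u = 104 and v = 104 (both in [50, 423]) gives uv = 10816.

10816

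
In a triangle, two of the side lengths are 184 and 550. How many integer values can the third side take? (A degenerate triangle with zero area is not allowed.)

367

The triangle inequality gives |184 − 550| < c < 184 + 550, i.e. 366 < c < 734.
So c can be any integer from 367 to 733: 367 values.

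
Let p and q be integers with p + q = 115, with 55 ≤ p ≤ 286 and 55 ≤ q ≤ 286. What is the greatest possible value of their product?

pq = p(115 − p) is maximized when p is as near 115/2 as the bounds allow.
Taking p = 57 and q = 58 (both in [55, 286]) gives pq = 3306.

3306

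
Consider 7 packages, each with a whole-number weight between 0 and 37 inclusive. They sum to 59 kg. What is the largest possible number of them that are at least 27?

Suppose k of them are at least 27. Those contribute at least 27 each and the other 7 − k at least 0 each.
So the total is at least 27k + 0(7 − k) = 0 + 27k. This must be ≤ 59, giving k ≤ 2.
k = 2 is achieved by 2 values at 27 and 5 at 0, total 54; add 5 to one value (staying below 27) to reach 59.

2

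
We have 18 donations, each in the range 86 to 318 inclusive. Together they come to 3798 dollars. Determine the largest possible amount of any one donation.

318

To make one donation as large as possible, make the other 17 as small as possible.
The other 17 contribute at least 17 × 86 = 1462, leaving at most 3798 − 1462 = 2336.
But each donation is capped at 318, so the maximum is 318.
Achievable: one at 318 and the other 17 totalling 3480, which fits since 17 × 86 ≤ 3480 ≤ 17 × 318.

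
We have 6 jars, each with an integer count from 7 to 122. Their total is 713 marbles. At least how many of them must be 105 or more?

5

If only k of them are at least 105, the other 6 − k are at most 104, so the total is at most k·122 + (6 − k)·104.
This must reach 713, so k·122 + (6 − k)·104 ≥ 713, giving k ≥ 5.
Exactly 5 works: 5 values at 122 and 1 at 104 total 714; lower one of the high values by 1 (still ≥ 105) to hit 713.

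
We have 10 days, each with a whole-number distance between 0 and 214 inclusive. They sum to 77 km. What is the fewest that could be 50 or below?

Each value above 50 is at least 51, contributing at least 51 − 0 = 51 above the floor 0.
The sum exceeds the floor total 0 by 77, so at most ⌊77/51⌋ = 1 exceed 50, and at least 9 are ≤ 50.
Exactly 9 works: 9 values at 0 and 1 at 51 total 51; raise one of the low values by 26 (still ≤ 50) to hit 77.

9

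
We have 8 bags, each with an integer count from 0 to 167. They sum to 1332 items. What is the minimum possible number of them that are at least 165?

Each value short of 165 is at most 164, costing at least 167 − 164 = 3 against the maximum total of 1336.
We can afford to lose at most 1336 − 1332 = 4, so at most ⌊4/3⌋ = 1 fall short, and at least 7 are ≥ 165.
Exactly 7 works: 7 values at 167 and 1 at 164 total 1333; lower one of the high values by 1 (still ≥ 165) to hit 1332.

7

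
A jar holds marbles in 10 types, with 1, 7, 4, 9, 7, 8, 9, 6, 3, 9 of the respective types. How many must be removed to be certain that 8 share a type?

57

In the worst case you take as many as possible of each type without reaching 8: 1 + 7 + 4 + 7 + 7 + 7 + 7 + 6 + 3 + 7 = 56.
The next one must give 8 of some type, so 56 + 1 = 57.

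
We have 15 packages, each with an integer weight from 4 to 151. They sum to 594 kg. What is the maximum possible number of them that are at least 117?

Suppose k of them are at least 117. Those contribute at least 117 each and the other 15 − k at least 4 each.
So the total is at least 117k + 4(15 − k) = 60 + 113k. This must be ≤ 594, giving k ≤ 4.
k = 4 is achieved by 4 values at 117 and 11 at 4, total 512; add 82 to one value (staying below 117) to reach 594.

4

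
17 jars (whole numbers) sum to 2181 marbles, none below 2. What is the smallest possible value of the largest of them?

Some value must be at least ⌈2181/17⌉ = 129, since 17 × 128 = 2176 < 2181.
Achievable: 5 of them at 129 and 12 at 128 total 2181.

129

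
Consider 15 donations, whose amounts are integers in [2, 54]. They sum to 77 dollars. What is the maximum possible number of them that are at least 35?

1

Suppose k of them are at least 35. Those contribute at least 35 each and the other 15 − k at least 2 each.
So the total is at least 35k + 2(15 − k) = 30 + 33k. This must be ≤ 77, giving k ≤ 1.
k = 1 is achieved by 1 value at 35 and 14 at 2, total 63; add 14 to one value (staying below 35) to reach 77.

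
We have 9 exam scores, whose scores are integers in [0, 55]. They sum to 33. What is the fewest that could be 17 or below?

Each value above 17 is at least 18, contributing at least 18 − 0 = 18 above the floor 0.
The sum exceeds the floor total 0 by 33, so at most ⌊33/18⌋ = 1 exceed 17, and at least 8 are ≤ 17.
Exactly 8 works: 8 values at 0 and 1 at 18 total 18; raise one of the low values by 15 (still ≤ 17) to hit 33.

8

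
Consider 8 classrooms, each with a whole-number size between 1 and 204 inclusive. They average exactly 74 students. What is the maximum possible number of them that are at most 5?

5

The total is 8 × 74 = 592.
Suppose k of them are at most 5. Those contribute at most 5 each and the rest at most 204 each.
So the total is at most 5k + 204(8 − k) = 1632 − 199k. This must still be ≥ 592, so k ≤ 5.
k = 5 is achieved by 5 values at 5 and 3 at 204, total 637; lower one of the 204's by 45 (still > 5) to reach 592.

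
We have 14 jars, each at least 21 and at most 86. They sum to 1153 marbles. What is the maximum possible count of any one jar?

Maximizing one value means minimizing the remaining 13.
The other 13 contribute at least 13 × 21 = 273, leaving at most 1153 − 273 = 880.
But each jar is capped at 86, so the maximum is 86.
Achievable: one at 86 and the other 13 totalling 1067, which fits since 13 × 21 ≤ 1067 ≤ 13 × 86.

86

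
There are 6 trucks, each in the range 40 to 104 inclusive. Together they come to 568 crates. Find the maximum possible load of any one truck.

104

Maximizing one value means minimizing the remaining 5.
The other 5 contribute at least 5 × 40 = 200, leaving at most 568 − 200 = 368.
But each truck is capped at 104, so the maximum is 104.
Achievable: one at 104 and the other 5 totalling 464, which fits since 5 × 40 ≤ 464 ≤ 5 × 104.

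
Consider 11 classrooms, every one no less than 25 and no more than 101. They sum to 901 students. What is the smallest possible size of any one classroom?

Minimizing one value means maximizing the remaining 10.
The other 10 can take up 10 × 101 = 1010 ≥ 901 − 25, so one classroom can sit at its floor of 25.
Achievable: one at 25 and the other 10 totalling 876, which fits since 10 × 25 ≤ 876 ≤ 10 × 101.

25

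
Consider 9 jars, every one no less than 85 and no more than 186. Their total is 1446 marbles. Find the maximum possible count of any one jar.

To make one jar as large as possible, make the other 8 as small as possible.
The other 8 contribute at least 8 × 85 = 680, leaving at most 1446 − 680 = 766.
But each jar is capped at 186, so the maximum is 186.
Achievable: one at 186 and the other 8 totalling 1260, which fits since 8 × 85 ≤ 1260 ≤ 8 × 186.

186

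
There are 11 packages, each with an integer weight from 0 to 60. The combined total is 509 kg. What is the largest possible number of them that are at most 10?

3

Each value at 10 or below falls at least 60 − 10 = 50 short of the ceiling 60.
The ceiling total is 11 × 60 = 660, and we need 509, so at most ⌊(660 − 509)/50⌋ = 3 can be that low.
k = 3 is achieved by 3 values at 10 and 8 at 60, total 510; lower one of the 60's by 1 (still > 10) to reach 509.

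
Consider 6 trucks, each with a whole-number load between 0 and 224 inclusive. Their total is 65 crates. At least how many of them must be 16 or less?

3

Each value above 16 is at least 17, contributing at least 17 − 0 = 17 above the floor 0.
The sum exceeds the floor total 0 by 65, so at most ⌊65/17⌋ = 3 exceed 16, and at least 3 are ≤ 16.
Exactly 3 works: 3 values at 0 and 3 at 17 total 51; raise one of the low values by 14 (still ≤ 16) to hit 65.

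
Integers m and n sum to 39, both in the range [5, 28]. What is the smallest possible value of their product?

308

Since m + n is fixed, pushing one of them to its bound minimizes the product.
The extreme feasible split is m = 11, n = 28, giving mn = 308.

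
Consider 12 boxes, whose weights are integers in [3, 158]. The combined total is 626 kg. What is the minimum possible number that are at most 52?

If only k of them are at most 52, the other 12 − k are at least 53, so the total is at least (12 − k)·53 + k·3.
This is ≤ 626, so (12 − k)·53 + 3k ≤ 626, which gives k ≥ 1.
Exactly 1 works: 1 value at 3 and 11 at 53 total 586; raise one of the low values by 40 (still ≤ 52) to hit 626.

1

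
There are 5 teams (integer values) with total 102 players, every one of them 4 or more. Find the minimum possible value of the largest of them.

The 5 values sum to 102, so their maximum is at least ⌈102/5⌉ = 21.
Achievable: 2 of them at 21 and 3 at 20 total 102.

21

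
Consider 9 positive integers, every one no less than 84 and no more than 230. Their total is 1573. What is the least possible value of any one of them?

84

To make one integer as small as possible, make the other 8 as large as possible.
The other 8 can take up 8 × 230 = 1840 ≥ 1573 − 84, so one integer can sit at its floor of 84.
Achievable: one at 84 and the other 8 totalling 1489, which fits since 8 × 84 ≤ 1489 ≤ 8 × 230.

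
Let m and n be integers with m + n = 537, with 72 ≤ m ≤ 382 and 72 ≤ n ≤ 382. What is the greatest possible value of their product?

72092

For a fixed sum, the product mn is largest when m and n are as close as possible.
Taking m = 268 and n = 269 (both in [72, 382]) gives mn = 72092.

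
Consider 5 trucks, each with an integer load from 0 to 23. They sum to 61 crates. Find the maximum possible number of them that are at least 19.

3

With k values at 19 or above and the rest at least 0, the sum is at least 0 + 19k.
Since the sum is 61, we need 19k ≤ 61, i.e. k ≤ 3.
k = 3 is achieved by 3 values at 19 and 2 at 0, total 57; add 4 to one value (staying below 19) to reach 61.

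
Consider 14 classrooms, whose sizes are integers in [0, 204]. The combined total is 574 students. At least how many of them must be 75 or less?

Each value above 75 is at least 76, contributing at least 76 − 0 = 76 above the floor 0.
The sum exceeds the floor total 0 by 574, so at most ⌊574/76⌋ = 7 exceed 75, and at least 7 are ≤ 75.
Exactly 7 works: 7 values at 0 and 7 at 76 total 532; raise one of the low values by 42 (still ≤ 75) to hit 574.

7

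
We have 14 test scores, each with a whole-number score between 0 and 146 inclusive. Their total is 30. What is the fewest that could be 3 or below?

7

Let j be the number exceeding 3. Then the total is ≥ 4·j + 0·(14 − j) = 0 + 4j.
So 4j ≤ 30 and j ≤ 7; hence at least 14 − 7 = 7 are ≤ 3.
Exactly 7 works: 7 values at 0 and 7 at 4 total 28; raise one of the low values by 2 (still ≤ 3) to hit 30.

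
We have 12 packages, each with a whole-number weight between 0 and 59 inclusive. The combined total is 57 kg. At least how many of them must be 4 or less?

Let j be the number exceeding 4. Then the total is ≥ 5·j + 0·(12 − j) = 0 + 5j.
So 5j ≤ 57 and j ≤ 11; hence at least 12 − 11 = 1 are ≤ 4.
Exactly 1 works: 1 value at 0 and 11 at 5 total 55; raise one of the low values by 2 (still ≤ 4) to hit 57.

1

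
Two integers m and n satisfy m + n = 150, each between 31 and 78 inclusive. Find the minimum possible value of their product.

5616

Since m + n is fixed, pushing one of them to its bound minimizes the product.
The extreme feasible split is m = 72, n = 78, giving mn = 5616.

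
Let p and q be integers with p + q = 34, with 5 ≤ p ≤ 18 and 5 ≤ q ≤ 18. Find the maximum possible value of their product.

With p + q fixed, pq peaks when the two are closest together.
Taking p = 17 and q = 17 (both in [5, 18]) gives pq = 289.

289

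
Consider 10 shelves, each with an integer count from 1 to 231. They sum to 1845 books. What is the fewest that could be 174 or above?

2

If only k of them are at least 174, the other 10 − k are at most 173, so the total is at most k·231 + (10 − k)·173.
This must reach 1845, so k·231 + (10 − k)·173 ≥ 1845, giving k ≥ 2.
Exactly 2 works: 2 values at 231 and 8 at 173 total 1846; lower one of the high values by 1 (still ≥ 174) to hit 1845.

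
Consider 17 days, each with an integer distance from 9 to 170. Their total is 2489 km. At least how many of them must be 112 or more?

Each value short of 112 is at most 111, costing at least 170 − 111 = 59 against the maximum total of 2890.
We can afford to lose at most 2890 − 2489 = 401, so at most ⌊401/59⌋ = 6 fall short, and at least 11 are ≥ 112.
Exactly 11 works: 11 values at 170 and 6 at 111 total 2536; lower one of the high values by 47 (still ≥ 112) to hit 2489.

11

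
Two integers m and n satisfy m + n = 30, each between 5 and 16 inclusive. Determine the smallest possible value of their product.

224

Since m + n is fixed, pushing one of them to its bound minimizes the product.
The extreme feasible split is m = 14, n = 16, giving mn = 224.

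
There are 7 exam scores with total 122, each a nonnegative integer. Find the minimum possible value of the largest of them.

18

The 7 values sum to 122, so their maximum is at least ⌈122/7⌉ = 18.
Taking 4 copies of 17 and 3 copies of 18 gives exactly 122, so 18 is attained.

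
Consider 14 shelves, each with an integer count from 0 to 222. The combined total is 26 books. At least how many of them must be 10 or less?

12

Let j be the number exceeding 10. Then the total is ≥ 11·j + 0·(14 − j) = 0 + 11j.
So 11j ≤ 26 and j ≤ 2; hence at least 14 − 2 = 12 are ≤ 10.
Exactly 12 works: 12 values at 0 and 2 at 11 total 22; raise one of the low values by 4 (still ≤ 10) to hit 26.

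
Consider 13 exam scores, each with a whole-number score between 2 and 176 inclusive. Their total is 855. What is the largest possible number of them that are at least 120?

7

If k of the values are ≥ 120, the total is ≥ 120k + 2(13 − k).
Setting 120k + 2(13 − k) ≤ 855 gives 118k ≤ 829, so k ≤ 7.
k = 7 is achieved by 7 values at 120 and 6 at 2, total 852; add 3 to one value (staying below 120) to reach 855.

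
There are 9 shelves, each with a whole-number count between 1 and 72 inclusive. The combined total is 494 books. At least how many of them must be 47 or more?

If only k of them are at least 47, the other 9 − k are at most 46, so the total is at most k·72 + (9 − k)·46.
This must reach 494, so k·72 + (9 − k)·46 ≥ 494, giving k ≥ 4.
Exactly 4 works: 4 values at 72 and 5 at 46 total 518; lower one of the high values by 24 (still ≥ 47) to hit 494.

4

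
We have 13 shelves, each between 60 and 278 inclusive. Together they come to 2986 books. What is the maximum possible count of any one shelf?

Maximizing one value means minimizing the remaining 12.
The other 12 contribute at least 12 × 60 = 720, leaving at most 2986 − 720 = 2266.
But each shelf is capped at 278, so the maximum is 278.
Achievable: one at 278 and the other 12 totalling 2708, which fits since 12 × 60 ≤ 2708 ≤ 12 × 278.

278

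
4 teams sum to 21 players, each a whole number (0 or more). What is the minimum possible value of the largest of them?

6

Some value must be at least ⌈21/4⌉ = 6, since 4 × 5 = 20 < 21.
Achievable: 1 of them at 6 and 3 at 5 total 21.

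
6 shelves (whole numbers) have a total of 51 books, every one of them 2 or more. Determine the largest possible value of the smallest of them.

8

The average is 51/6 < 9, so some value is ≤ 8.
Achievable: 3 of them at 8 and 3 at 9 total 51.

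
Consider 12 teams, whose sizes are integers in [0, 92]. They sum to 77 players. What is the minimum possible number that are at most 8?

4

Each value above 8 is at least 9, contributing at least 9 − 0 = 9 above the floor 0.
The sum exceeds the floor total 0 by 77, so at most ⌊77/9⌋ = 8 exceed 8, and at least 4 are ≤ 8.
Exactly 4 works: 4 values at 0 and 8 at 9 total 72; raise one of the low values by 5 (still ≤ 8) to hit 77.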